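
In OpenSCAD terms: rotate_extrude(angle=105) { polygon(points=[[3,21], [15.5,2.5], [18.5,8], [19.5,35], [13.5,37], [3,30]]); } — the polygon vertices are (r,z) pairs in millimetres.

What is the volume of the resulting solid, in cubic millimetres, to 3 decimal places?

Profile (r,z), 6 vertices: (3,21) (15.5,2.5) (18.5,8) (19.5,35) (13.5,37) (3,30)
edge 0: (3,21)→(15.5,2.5)  cross = 3·2.5 − 15.5·21 = -318.0000; (r_i+r_j)·cross = 18.5·-318.0000 = -5883.0000
edge 1: (15.5,2.5)→(18.5,8)  cross = 15.5·8 − 18.5·2.5 = 77.7500; (r_i+r_j)·cross = 34·77.7500 = 2643.5000
edge 2: (18.5,8)→(19.5,35)  cross = 18.5·35 − 19.5·8 = 491.5000; (r_i+r_j)·cross = 38·491.5000 = 18677.0000
edge 3: (19.5,35)→(13.5,37)  cross = 19.5·37 − 13.5·35 = 249.0000; (r_i+r_j)·cross = 33·249.0000 = 8217.0000
edge 4: (13.5,37)→(3,30)  cross = 13.5·30 − 3·37 = 294.0000; (r_i+r_j)·cross = 16.5·294.0000 = 4851.0000
edge 5: (3,30)→(3,21)  cross = 3·21 − 3·30 = -27.0000; (r_i+r_j)·cross = 6·-27.0000 = -162.0000
Σcross = 767.2500 → A = |Σcross|/2 = 383.6250 mm²
Σ(r_i+r_j)·cross = 28343.5000 → first moment M = |Σ|/6 = 4723.9167
R_c = M/A = 4723.9167/383.6250 = 12.3139 mm
θ = 105° = 1.832596 rad
V = θ·R_c·A = 1.832596·12.3139·383.6250 = 8657.029 mm³

Volume = 8657.029 mm³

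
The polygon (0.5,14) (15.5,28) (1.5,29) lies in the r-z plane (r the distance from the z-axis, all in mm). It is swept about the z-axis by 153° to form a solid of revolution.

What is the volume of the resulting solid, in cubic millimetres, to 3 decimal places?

Volume = 1643.380 mm³

Profile (r,z), 3 vertices: (0.5,14) (15.5,28) (1.5,29)
edge 0: (0.5,14)→(15.5,28)  cross = 0.5·28 − 15.5·14 = -203.0000; (r_i+r_j)·cross = 16·-203.0000 = -3248.0000
edge 1: (15.5,28)→(1.5,29)  cross = 15.5·29 − 1.5·28 = 407.5000; (r_i+r_j)·cross = 17·407.5000 = 6927.5000
edge 2: (1.5,29)→(0.5,14)  cross = 1.5·14 − 0.5·29 = 6.5000; (r_i+r_j)·cross = 2·6.5000 = 13.0000
Σcross = 211.0000 → A = |Σcross|/2 = 105.5000 mm²
Σ(r_i+r_j)·cross = 3692.5000 → first moment M = |Σ|/6 = 615.4167
R_c = M/A = 615.4167/105.5000 = 5.8333 mm
θ = 153° = 2.670354 rad
V = θ·R_c·A = 2.670354·5.8333·105.5000 = 1643.380 mm³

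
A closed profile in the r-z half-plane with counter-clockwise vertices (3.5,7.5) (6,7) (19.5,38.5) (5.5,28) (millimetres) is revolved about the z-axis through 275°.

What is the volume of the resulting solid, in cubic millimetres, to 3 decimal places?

Profile (r,z), 4 vertices: (3.5,7.5) (6,7) (19.5,38.5) (5.5,28)
edge 0: (3.5,7.5)→(6,7)  cross = 3.5·7 − 6·7.5 = -20.5000; (r_i+r_j)·cross = 9.5·-20.5000 = -194.7500
edge 1: (6,7)→(19.5,38.5)  cross = 6·38.5 − 19.5·7 = 94.5000; (r_i+r_j)·cross = 25.5·94.5000 = 2409.7500
edge 2: (19.5,38.5)→(5.5,28)  cross = 19.5·28 − 5.5·38.5 = 334.2500; (r_i+r_j)·cross = 25·334.2500 = 8356.2500
edge 3: (5.5,28)→(3.5,7.5)  cross = 5.5·7.5 − 3.5·28 = -56.7500; (r_i+r_j)·cross = 9·-56.7500 = -510.7500
Σcross = 351.5000 → A = |Σcross|/2 = 175.7500 mm²
Σ(r_i+r_j)·cross = 10060.5000 → first moment M = |Σ|/6 = 1676.7500
R_c = M/A = 1676.7500/175.7500 = 9.5405 mm
θ = 275° = 4.799655 rad
V = θ·R_c·A = 4.799655·9.5405·175.7500 = 8047.822 mm³

Volume = 8047.822 mm³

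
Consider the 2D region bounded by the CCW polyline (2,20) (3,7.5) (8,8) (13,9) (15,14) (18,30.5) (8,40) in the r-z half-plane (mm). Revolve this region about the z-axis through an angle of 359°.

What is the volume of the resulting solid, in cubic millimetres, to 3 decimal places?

Profile (r,z), 7 vertices: (2,20) (3,7.5) (8,8) (13,9) (15,14) (18,30.5) (8,40)
edge 0: (2,20)→(3,7.5)  cross = 2·7.5 − 3·20 = -45.0000; (r_i+r_j)·cross = 5·-45.0000 = -225.0000
edge 1: (3,7.5)→(8,8)  cross = 3·8 − 8·7.5 = -36.0000; (r_i+r_j)·cross = 11·-36.0000 = -396.0000
edge 2: (8,8)→(13,9)  cross = 8·9 − 13·8 = -32.0000; (r_i+r_j)·cross = 21·-32.0000 = -672.0000
edge 3: (13,9)→(15,14)  cross = 13·14 − 15·9 = 47.0000; (r_i+r_j)·cross = 28·47.0000 = 1316.0000
edge 4: (15,14)→(18,30.5)  cross = 15·30.5 − 18·14 = 205.5000; (r_i+r_j)·cross = 33·205.5000 = 6781.5000
edge 5: (18,30.5)→(8,40)  cross = 18·40 − 8·30.5 = 476.0000; (r_i+r_j)·cross = 26·476.0000 = 12376.0000
edge 6: (8,40)→(2,20)  cross = 8·20 − 2·40 = 80.0000; (r_i+r_j)·cross = 10·80.0000 = 800.0000
Σcross = 695.5000 → A = |Σcross|/2 = 347.7500 mm²
Σ(r_i+r_j)·cross = 19980.5000 → first moment M = |Σ|/6 = 3330.0833
R_c = M/A = 3330.0833/347.7500 = 9.5761 mm
θ = 359° = 6.265732 rad
V = θ·R_c·A = 6.265732·9.5761·347.7500 = 20865.410 mm³

Volume = 20865.410 mm³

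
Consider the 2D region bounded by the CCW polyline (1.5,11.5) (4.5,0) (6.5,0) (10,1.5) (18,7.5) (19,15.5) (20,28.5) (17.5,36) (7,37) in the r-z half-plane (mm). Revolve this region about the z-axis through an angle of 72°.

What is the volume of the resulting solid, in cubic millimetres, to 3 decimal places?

Profile (r,z), 9 vertices: (1.5,11.5) (4.5,0) (6.5,0) (10,1.5) (18,7.5) (19,15.5) (20,28.5) (17.5,36) (7,37)
edge 0: (1.5,11.5)→(4.5,0)  cross = 1.5·0 − 4.5·11.5 = -51.7500; (r_i+r_j)·cross = 6·-51.7500 = -310.5000
edge 1: (4.5,0)→(6.5,0)  cross = 4.5·0 − 6.5·0 = 0.0000; (r_i+r_j)·cross = 11·0.0000 = 0.0000
edge 2: (6.5,0)→(10,1.5)  cross = 6.5·1.5 − 10·0 = 9.7500; (r_i+r_j)·cross = 16.5·9.7500 = 160.8750
edge 3: (10,1.5)→(18,7.5)  cross = 10·7.5 − 18·1.5 = 48.0000; (r_i+r_j)·cross = 28·48.0000 = 1344.0000
edge 4: (18,7.5)→(19,15.5)  cross = 18·15.5 − 19·7.5 = 136.5000; (r_i+r_j)·cross = 37·136.5000 = 5050.5000
edge 5: (19,15.5)→(20,28.5)  cross = 19·28.5 − 20·15.5 = 231.5000; (r_i+r_j)·cross = 39·231.5000 = 9028.5000
edge 6: (20,28.5)→(17.5,36)  cross = 20·36 − 17.5·28.5 = 221.2500; (r_i+r_j)·cross = 37.5·221.2500 = 8296.8750
edge 7: (17.5,36)→(7,37)  cross = 17.5·37 − 7·36 = 395.5000; (r_i+r_j)·cross = 24.5·395.5000 = 9689.7500
edge 8: (7,37)→(1.5,11.5)  cross = 7·11.5 − 1.5·37 = 25.0000; (r_i+r_j)·cross = 8.5·25.0000 = 212.5000
Σcross = 1015.7500 → A = |Σcross|/2 = 507.8750 mm²
Σ(r_i+r_j)·cross = 33472.5000 → first moment M = |Σ|/6 = 5578.7500
R_c = M/A = 5578.7500/507.8750 = 10.9845 mm
θ = 72° = 1.256637 rad
V = θ·R_c·A = 1.256637·10.9845·507.8750 = 7010.464 mm³

Volume = 7010.464 mm³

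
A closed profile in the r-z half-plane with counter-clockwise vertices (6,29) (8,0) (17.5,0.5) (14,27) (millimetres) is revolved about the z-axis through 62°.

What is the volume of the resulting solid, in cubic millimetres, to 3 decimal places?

Profile (r,z), 4 vertices: (6,29) (8,0) (17.5,0.5) (14,27)
edge 0: (6,29)→(8,0)  cross = 6·0 − 8·29 = -232.0000; (r_i+r_j)·cross = 14·-232.0000 = -3248.0000
edge 1: (8,0)→(17.5,0.5)  cross = 8·0.5 − 17.5·0 = 4.0000; (r_i+r_j)·cross = 25.5·4.0000 = 102.0000
edge 2: (17.5,0.5)→(14,27)  cross = 17.5·27 − 14·0.5 = 465.5000; (r_i+r_j)·cross = 31.5·465.5000 = 14663.2500
edge 3: (14,27)→(6,29)  cross = 14·29 − 6·27 = 244.0000; (r_i+r_j)·cross = 20·244.0000 = 4880.0000
Σcross = 481.5000 → A = |Σcross|/2 = 240.7500 mm²
Σ(r_i+r_j)·cross = 16397.2500 → first moment M = |Σ|/6 = 2732.8750
R_c = M/A = 2732.8750/240.7500 = 11.3515 mm
θ = 62° = 1.082104 rad
V = θ·R_c·A = 1.082104·11.3515·240.7500 = 2957.255 mm³

Volume = 2957.255 mm³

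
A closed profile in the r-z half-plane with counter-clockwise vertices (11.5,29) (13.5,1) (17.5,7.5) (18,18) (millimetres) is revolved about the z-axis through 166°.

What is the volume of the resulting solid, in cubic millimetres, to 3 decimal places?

Profile (r,z), 4 vertices: (11.5,29) (13.5,1) (17.5,7.5) (18,18)
edge 0: (11.5,29)→(13.5,1)  cross = 11.5·1 − 13.5·29 = -380.0000; (r_i+r_j)·cross = 25·-380.0000 = -9500.0000
edge 1: (13.5,1)→(17.5,7.5)  cross = 13.5·7.5 − 17.5·1 = 83.7500; (r_i+r_j)·cross = 31·83.7500 = 2596.2500
edge 2: (17.5,7.5)→(18,18)  cross = 17.5·18 − 18·7.5 = 180.0000; (r_i+r_j)·cross = 35.5·180.0000 = 6390.0000
edge 3: (18,18)→(11.5,29)  cross = 18·29 − 11.5·18 = 315.0000; (r_i+r_j)·cross = 29.5·315.0000 = 9292.5000
Σcross = 198.7500 → A = |Σcross|/2 = 99.3750 mm²
Σ(r_i+r_j)·cross = 8778.7500 → first moment M = |Σ|/6 = 1463.1250
R_c = M/A = 1463.1250/99.3750 = 14.7233 mm
θ = 166° = 2.897247 rad
V = θ·R_c·A = 2.897247·14.7233·99.3750 = 4239.034 mm³

Volume = 4239.034 mm³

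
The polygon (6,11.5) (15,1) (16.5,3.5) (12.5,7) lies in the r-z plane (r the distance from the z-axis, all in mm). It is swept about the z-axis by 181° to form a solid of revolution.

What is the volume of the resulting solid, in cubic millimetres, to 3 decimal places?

Profile (r,z), 4 vertices: (6,11.5) (15,1) (16.5,3.5) (12.5,7)
edge 0: (6,11.5)→(15,1)  cross = 6·1 − 15·11.5 = -166.5000; (r_i+r_j)·cross = 21·-166.5000 = -3496.5000
edge 1: (15,1)→(16.5,3.5)  cross = 15·3.5 − 16.5·1 = 36.0000; (r_i+r_j)·cross = 31.5·36.0000 = 1134.0000
edge 2: (16.5,3.5)→(12.5,7)  cross = 16.5·7 − 12.5·3.5 = 71.7500; (r_i+r_j)·cross = 29·71.7500 = 2080.7500
edge 3: (12.5,7)→(6,11.5)  cross = 12.5·11.5 − 6·7 = 101.7500; (r_i+r_j)·cross = 18.5·101.7500 = 1882.3750
Σcross = 43.0000 → A = |Σcross|/2 = 21.5000 mm²
Σ(r_i+r_j)·cross = 1600.6250 → first moment M = |Σ|/6 = 266.7708
R_c = M/A = 266.7708/21.5000 = 12.4079 mm
θ = 181° = 3.159046 rad
V = θ·R_c·A = 3.159046·12.4079·21.5000 = 842.741 mm³

Volume = 842.741 mm³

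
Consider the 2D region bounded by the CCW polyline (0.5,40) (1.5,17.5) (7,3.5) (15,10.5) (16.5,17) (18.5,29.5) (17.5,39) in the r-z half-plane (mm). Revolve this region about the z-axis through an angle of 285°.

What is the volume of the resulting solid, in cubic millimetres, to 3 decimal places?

Volume = 22885.204 mm³

Profile (r,z), 7 vertices: (0.5,40) (1.5,17.5) (7,3.5) (15,10.5) (16.5,17) (18.5,29.5) (17.5,39)
edge 0: (0.5,40)→(1.5,17.5)  cross = 0.5·17.5 − 1.5·40 = -51.2500; (r_i+r_j)·cross = 2·-51.2500 = -102.5000
edge 1: (1.5,17.5)→(7,3.5)  cross = 1.5·3.5 − 7·17.5 = -117.2500; (r_i+r_j)·cross = 8.5·-117.2500 = -996.6250
edge 2: (7,3.5)→(15,10.5)  cross = 7·10.5 − 15·3.5 = 21.0000; (r_i+r_j)·cross = 22·21.0000 = 462.0000
edge 3: (15,10.5)→(16.5,17)  cross = 15·17 − 16.5·10.5 = 81.7500; (r_i+r_j)·cross = 31.5·81.7500 = 2575.1250
edge 4: (16.5,17)→(18.5,29.5)  cross = 16.5·29.5 − 18.5·17 = 172.2500; (r_i+r_j)·cross = 35·172.2500 = 6028.7500
edge 5: (18.5,29.5)→(17.5,39)  cross = 18.5·39 − 17.5·29.5 = 205.2500; (r_i+r_j)·cross = 36·205.2500 = 7389.0000
edge 6: (17.5,39)→(0.5,40)  cross = 17.5·40 − 0.5·39 = 680.5000; (r_i+r_j)·cross = 18·680.5000 = 12249.0000
Σcross = 992.2500 → A = |Σcross|/2 = 496.1250 mm²
Σ(r_i+r_j)·cross = 27604.7500 → first moment M = |Σ|/6 = 4600.7917
R_c = M/A = 4600.7917/496.1250 = 9.2735 mm
θ = 285° = 4.974188 rad
V = θ·R_c·A = 4.974188·9.2735·496.1250 = 22885.204 mm³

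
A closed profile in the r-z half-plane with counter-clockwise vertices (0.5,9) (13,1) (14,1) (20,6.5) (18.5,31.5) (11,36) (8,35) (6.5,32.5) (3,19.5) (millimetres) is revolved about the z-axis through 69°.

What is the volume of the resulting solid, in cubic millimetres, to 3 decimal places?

Profile (r,z), 9 vertices: (0.5,9) (13,1) (14,1) (20,6.5) (18.5,31.5) (11,36) (8,35) (6.5,32.5) (3,19.5)
edge 0: (0.5,9)→(13,1)  cross = 0.5·1 − 13·9 = -116.5000; (r_i+r_j)·cross = 13.5·-116.5000 = -1572.7500
edge 1: (13,1)→(14,1)  cross = 13·1 − 14·1 = -1.0000; (r_i+r_j)·cross = 27·-1.0000 = -27.0000
edge 2: (14,1)→(20,6.5)  cross = 14·6.5 − 20·1 = 71.0000; (r_i+r_j)·cross = 34·71.0000 = 2414.0000
edge 3: (20,6.5)→(18.5,31.5)  cross = 20·31.5 − 18.5·6.5 = 509.7500; (r_i+r_j)·cross = 38.5·509.7500 = 19625.3750
edge 4: (18.5,31.5)→(11,36)  cross = 18.5·36 − 11·31.5 = 319.5000; (r_i+r_j)·cross = 29.5·319.5000 = 9425.2500
edge 5: (11,36)→(8,35)  cross = 11·35 − 8·36 = 97.0000; (r_i+r_j)·cross = 19·97.0000 = 1843.0000
edge 6: (8,35)→(6.5,32.5)  cross = 8·32.5 − 6.5·35 = 32.5000; (r_i+r_j)·cross = 14.5·32.5000 = 471.2500
edge 7: (6.5,32.5)→(3,19.5)  cross = 6.5·19.5 − 3·32.5 = 29.2500; (r_i+r_j)·cross = 9.5·29.2500 = 277.8750
edge 8: (3,19.5)→(0.5,9)  cross = 3·9 − 0.5·19.5 = 17.2500; (r_i+r_j)·cross = 3.5·17.2500 = 60.3750
Σcross = 958.7500 → A = |Σcross|/2 = 479.3750 mm²
Σ(r_i+r_j)·cross = 32517.3750 → first moment M = |Σ|/6 = 5419.5625
R_c = M/A = 5419.5625/479.3750 = 11.3055 mm
θ = 69° = 1.204277 rad
V = θ·R_c·A = 1.204277·11.3055·479.3750 = 6526.655 mm³

Volume = 6526.655 mm³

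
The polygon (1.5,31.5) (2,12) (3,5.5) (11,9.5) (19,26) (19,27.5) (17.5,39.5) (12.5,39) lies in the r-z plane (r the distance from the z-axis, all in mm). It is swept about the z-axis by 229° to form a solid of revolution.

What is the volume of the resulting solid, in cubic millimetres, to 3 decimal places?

Profile (r,z), 8 vertices: (1.5,31.5) (2,12) (3,5.5) (11,9.5) (19,26) (19,27.5) (17.5,39.5) (12.5,39)
edge 0: (1.5,31.5)→(2,12)  cross = 1.5·12 − 2·31.5 = -45.0000; (r_i+r_j)·cross = 3.5·-45.0000 = -157.5000
edge 1: (2,12)→(3,5.5)  cross = 2·5.5 − 3·12 = -25.0000; (r_i+r_j)·cross = 5·-25.0000 = -125.0000
edge 2: (3,5.5)→(11,9.5)  cross = 3·9.5 − 11·5.5 = -32.0000; (r_i+r_j)·cross = 14·-32.0000 = -448.0000
edge 3: (11,9.5)→(19,26)  cross = 11·26 − 19·9.5 = 105.5000; (r_i+r_j)·cross = 30·105.5000 = 3165.0000
edge 4: (19,26)→(19,27.5)  cross = 19·27.5 − 19·26 = 28.5000; (r_i+r_j)·cross = 38·28.5000 = 1083.0000
edge 5: (19,27.5)→(17.5,39.5)  cross = 19·39.5 − 17.5·27.5 = 269.2500; (r_i+r_j)·cross = 36.5·269.2500 = 9827.6250
edge 6: (17.5,39.5)→(12.5,39)  cross = 17.5·39 − 12.5·39.5 = 188.7500; (r_i+r_j)·cross = 30·188.7500 = 5662.5000
edge 7: (12.5,39)→(1.5,31.5)  cross = 12.5·31.5 − 1.5·39 = 335.2500; (r_i+r_j)·cross = 14·335.2500 = 4693.5000
Σcross = 825.2500 → A = |Σcross|/2 = 412.6250 mm²
Σ(r_i+r_j)·cross = 23701.1250 → first moment M = |Σ|/6 = 3950.1875
R_c = M/A = 3950.1875/412.6250 = 9.5733 mm
θ = 229° = 3.996804 rad
V = θ·R_c·A = 3.996804·9.5733·412.6250 = 15788.125 mm³

Volume = 15788.125 mm³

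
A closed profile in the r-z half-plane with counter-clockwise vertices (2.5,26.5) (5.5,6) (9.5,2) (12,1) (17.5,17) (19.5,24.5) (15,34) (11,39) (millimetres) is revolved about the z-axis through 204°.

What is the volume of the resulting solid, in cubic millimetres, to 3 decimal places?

Profile (r,z), 8 vertices: (2.5,26.5) (5.5,6) (9.5,2) (12,1) (17.5,17) (19.5,24.5) (15,34) (11,39)
edge 0: (2.5,26.5)→(5.5,6)  cross = 2.5·6 − 5.5·26.5 = -130.7500; (r_i+r_j)·cross = 8·-130.7500 = -1046.0000
edge 1: (5.5,6)→(9.5,2)  cross = 5.5·2 − 9.5·6 = -46.0000; (r_i+r_j)·cross = 15·-46.0000 = -690.0000
edge 2: (9.5,2)→(12,1)  cross = 9.5·1 − 12·2 = -14.5000; (r_i+r_j)·cross = 21.5·-14.5000 = -311.7500
edge 3: (12,1)→(17.5,17)  cross = 12·17 − 17.5·1 = 186.5000; (r_i+r_j)·cross = 29.5·186.5000 = 5501.7500
edge 4: (17.5,17)→(19.5,24.5)  cross = 17.5·24.5 − 19.5·17 = 97.2500; (r_i+r_j)·cross = 37·97.2500 = 3598.2500
edge 5: (19.5,24.5)→(15,34)  cross = 19.5·34 − 15·24.5 = 295.5000; (r_i+r_j)·cross = 34.5·295.5000 = 10194.7500
edge 6: (15,34)→(11,39)  cross = 15·39 − 11·34 = 211.0000; (r_i+r_j)·cross = 26·211.0000 = 5486.0000
edge 7: (11,39)→(2.5,26.5)  cross = 11·26.5 − 2.5·39 = 194.0000; (r_i+r_j)·cross = 13.5·194.0000 = 2619.0000
Σcross = 793.0000 → A = |Σcross|/2 = 396.5000 mm²
Σ(r_i+r_j)·cross = 25352.0000 → first moment M = |Σ|/6 = 4225.3333
R_c = M/A = 4225.3333/396.5000 = 10.6566 mm
θ = 204° = 3.560472 rad
V = θ·R_c·A = 3.560472·10.6566·396.5000 = 15044.180 mm³

Volume = 15044.180 mm³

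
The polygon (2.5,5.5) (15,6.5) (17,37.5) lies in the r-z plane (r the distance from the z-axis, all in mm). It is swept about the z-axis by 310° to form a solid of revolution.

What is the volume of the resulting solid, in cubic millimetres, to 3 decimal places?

Volume = 11993.095 mm³

Profile (r,z), 3 vertices: (2.5,5.5) (15,6.5) (17,37.5)
edge 0: (2.5,5.5)→(15,6.5)  cross = 2.5·6.5 − 15·5.5 = -66.2500; (r_i+r_j)·cross = 17.5·-66.2500 = -1159.3750
edge 1: (15,6.5)→(17,37.5)  cross = 15·37.5 − 17·6.5 = 452.0000; (r_i+r_j)·cross = 32·452.0000 = 14464.0000
edge 2: (17,37.5)→(2.5,5.5)  cross = 17·5.5 − 2.5·37.5 = -0.2500; (r_i+r_j)·cross = 19.5·-0.2500 = -4.8750
Σcross = 385.5000 → A = |Σcross|/2 = 192.7500 mm²
Σ(r_i+r_j)·cross = 13299.7500 → first moment M = |Σ|/6 = 2216.6250
R_c = M/A = 2216.6250/192.7500 = 11.5000 mm
θ = 310° = 5.410521 rad
V = θ·R_c·A = 5.410521·11.5000·192.7500 = 11993.095 mm³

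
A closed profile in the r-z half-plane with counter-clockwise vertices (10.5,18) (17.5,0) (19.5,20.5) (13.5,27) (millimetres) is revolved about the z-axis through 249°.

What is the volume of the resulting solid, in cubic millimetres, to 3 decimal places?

Profile (r,z), 4 vertices: (10.5,18) (17.5,0) (19.5,20.5) (13.5,27)
edge 0: (10.5,18)→(17.5,0)  cross = 10.5·0 − 17.5·18 = -315.0000; (r_i+r_j)·cross = 28·-315.0000 = -8820.0000
edge 1: (17.5,0)→(19.5,20.5)  cross = 17.5·20.5 − 19.5·0 = 358.7500; (r_i+r_j)·cross = 37·358.7500 = 13273.7500
edge 2: (19.5,20.5)→(13.5,27)  cross = 19.5·27 − 13.5·20.5 = 249.7500; (r_i+r_j)·cross = 33·249.7500 = 8241.7500
edge 3: (13.5,27)→(10.5,18)  cross = 13.5·18 − 10.5·27 = -40.5000; (r_i+r_j)·cross = 24·-40.5000 = -972.0000
Σcross = 253.0000 → A = |Σcross|/2 = 126.5000 mm²
Σ(r_i+r_j)·cross = 11723.5000 → first moment M = |Σ|/6 = 1953.9167
R_c = M/A = 1953.9167/126.5000 = 15.4460 mm
θ = 249° = 4.345870 rad
V = θ·R_c·A = 4.345870·15.4460·126.5000 = 8491.468 mm³

Volume = 8491.468 mm³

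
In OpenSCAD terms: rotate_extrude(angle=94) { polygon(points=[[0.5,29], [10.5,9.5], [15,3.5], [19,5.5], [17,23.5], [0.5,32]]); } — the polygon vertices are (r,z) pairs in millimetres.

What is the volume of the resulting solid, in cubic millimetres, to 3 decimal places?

Profile (r,z), 6 vertices: (0.5,29) (10.5,9.5) (15,3.5) (19,5.5) (17,23.5) (0.5,32)
edge 0: (0.5,29)→(10.5,9.5)  cross = 0.5·9.5 − 10.5·29 = -299.7500; (r_i+r_j)·cross = 11·-299.7500 = -3297.2500
edge 1: (10.5,9.5)→(15,3.5)  cross = 10.5·3.5 − 15·9.5 = -105.7500; (r_i+r_j)·cross = 25.5·-105.7500 = -2696.6250
edge 2: (15,3.5)→(19,5.5)  cross = 15·5.5 − 19·3.5 = 16.0000; (r_i+r_j)·cross = 34·16.0000 = 544.0000
edge 3: (19,5.5)→(17,23.5)  cross = 19·23.5 − 17·5.5 = 353.0000; (r_i+r_j)·cross = 36·353.0000 = 12708.0000
edge 4: (17,23.5)→(0.5,32)  cross = 17·32 − 0.5·23.5 = 532.2500; (r_i+r_j)·cross = 17.5·532.2500 = 9314.3750
edge 5: (0.5,32)→(0.5,29)  cross = 0.5·29 − 0.5·32 = -1.5000; (r_i+r_j)·cross = 1·-1.5000 = -1.5000
Σcross = 494.2500 → A = |Σcross|/2 = 247.1250 mm²
Σ(r_i+r_j)·cross = 16571.0000 → first moment M = |Σ|/6 = 2761.8333
R_c = M/A = 2761.8333/247.1250 = 11.1759 mm
θ = 94° = 1.640609 rad
V = θ·R_c·A = 1.640609·11.1759·247.1250 = 4531.090 mm³

Volume = 4531.090 mm³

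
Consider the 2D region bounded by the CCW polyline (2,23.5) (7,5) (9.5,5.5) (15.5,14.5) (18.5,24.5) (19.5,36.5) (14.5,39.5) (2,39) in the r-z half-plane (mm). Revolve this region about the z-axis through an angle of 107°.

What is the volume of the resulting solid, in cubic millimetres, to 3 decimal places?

Profile (r,z), 8 vertices: (2,23.5) (7,5) (9.5,5.5) (15.5,14.5) (18.5,24.5) (19.5,36.5) (14.5,39.5) (2,39)
edge 0: (2,23.5)→(7,5)  cross = 2·5 − 7·23.5 = -154.5000; (r_i+r_j)·cross = 9·-154.5000 = -1390.5000
edge 1: (7,5)→(9.5,5.5)  cross = 7·5.5 − 9.5·5 = -9.0000; (r_i+r_j)·cross = 16.5·-9.0000 = -148.5000
edge 2: (9.5,5.5)→(15.5,14.5)  cross = 9.5·14.5 − 15.5·5.5 = 52.5000; (r_i+r_j)·cross = 25·52.5000 = 1312.5000
edge 3: (15.5,14.5)→(18.5,24.5)  cross = 15.5·24.5 − 18.5·14.5 = 111.5000; (r_i+r_j)·cross = 34·111.5000 = 3791.0000
edge 4: (18.5,24.5)→(19.5,36.5)  cross = 18.5·36.5 − 19.5·24.5 = 197.5000; (r_i+r_j)·cross = 38·197.5000 = 7505.0000
edge 5: (19.5,36.5)→(14.5,39.5)  cross = 19.5·39.5 − 14.5·36.5 = 241.0000; (r_i+r_j)·cross = 34·241.0000 = 8194.0000
edge 6: (14.5,39.5)→(2,39)  cross = 14.5·39 − 2·39.5 = 486.5000; (r_i+r_j)·cross = 16.5·486.5000 = 8027.2500
edge 7: (2,39)→(2,23.5)  cross = 2·23.5 − 2·39 = -31.0000; (r_i+r_j)·cross = 4·-31.0000 = -124.0000
Σcross = 894.5000 → A = |Σcross|/2 = 447.2500 mm²
Σ(r_i+r_j)·cross = 27166.7500 → first moment M = |Σ|/6 = 4527.7917
R_c = M/A = 4527.7917/447.2500 = 10.1236 mm
θ = 107° = 1.867502 rad
V = θ·R_c·A = 1.867502·10.1236·447.2500 = 8455.661 mm³

Volume = 8455.661 mm³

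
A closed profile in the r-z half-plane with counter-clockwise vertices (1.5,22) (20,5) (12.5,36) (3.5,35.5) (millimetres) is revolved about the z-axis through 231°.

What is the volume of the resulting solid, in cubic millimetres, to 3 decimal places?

Profile (r,z), 4 vertices: (1.5,22) (20,5) (12.5,36) (3.5,35.5)
edge 0: (1.5,22)→(20,5)  cross = 1.5·5 − 20·22 = -432.5000; (r_i+r_j)·cross = 21.5·-432.5000 = -9298.7500
edge 1: (20,5)→(12.5,36)  cross = 20·36 − 12.5·5 = 657.5000; (r_i+r_j)·cross = 32.5·657.5000 = 21368.7500
edge 2: (12.5,36)→(3.5,35.5)  cross = 12.5·35.5 − 3.5·36 = 317.7500; (r_i+r_j)·cross = 16·317.7500 = 5084.0000
edge 3: (3.5,35.5)→(1.5,22)  cross = 3.5·22 − 1.5·35.5 = 23.7500; (r_i+r_j)·cross = 5·23.7500 = 118.7500
Σcross = 566.5000 → A = |Σcross|/2 = 283.2500 mm²
Σ(r_i+r_j)·cross = 17272.7500 → first moment M = |Σ|/6 = 2878.7917
R_c = M/A = 2878.7917/283.2500 = 10.1634 mm
θ = 231° = 4.031711 rad
V = θ·R_c·A = 4.031711·10.1634·283.2500 = 11606.455 mm³

Volume = 11606.455 mm³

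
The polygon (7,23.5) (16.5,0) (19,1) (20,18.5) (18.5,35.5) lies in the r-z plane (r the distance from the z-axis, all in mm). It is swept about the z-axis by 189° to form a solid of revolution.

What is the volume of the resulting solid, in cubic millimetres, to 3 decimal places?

Volume = 12815.273 mm³

Profile (r,z), 5 vertices: (7,23.5) (16.5,0) (19,1) (20,18.5) (18.5,35.5)
edge 0: (7,23.5)→(16.5,0)  cross = 7·0 − 16.5·23.5 = -387.7500; (r_i+r_j)·cross = 23.5·-387.7500 = -9112.1250
edge 1: (16.5,0)→(19,1)  cross = 16.5·1 − 19·0 = 16.5000; (r_i+r_j)·cross = 35.5·16.5000 = 585.7500
edge 2: (19,1)→(20,18.5)  cross = 19·18.5 − 20·1 = 331.5000; (r_i+r_j)·cross = 39·331.5000 = 12928.5000
edge 3: (20,18.5)→(18.5,35.5)  cross = 20·35.5 − 18.5·18.5 = 367.7500; (r_i+r_j)·cross = 38.5·367.7500 = 14158.3750
edge 4: (18.5,35.5)→(7,23.5)  cross = 18.5·23.5 − 7·35.5 = 186.2500; (r_i+r_j)·cross = 25.5·186.2500 = 4749.3750
Σcross = 514.2500 → A = |Σcross|/2 = 257.1250 mm²
Σ(r_i+r_j)·cross = 23309.8750 → first moment M = |Σ|/6 = 3884.9792
R_c = M/A = 3884.9792/257.1250 = 15.1093 mm
θ = 189° = 3.298672 rad
V = θ·R_c·A = 3.298672·15.1093·257.1250 = 12815.273 mm³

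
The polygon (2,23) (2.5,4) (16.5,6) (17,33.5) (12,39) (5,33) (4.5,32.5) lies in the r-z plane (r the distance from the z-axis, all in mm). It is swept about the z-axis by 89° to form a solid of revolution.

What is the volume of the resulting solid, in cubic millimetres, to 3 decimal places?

Profile (r,z), 7 vertices: (2,23) (2.5,4) (16.5,6) (17,33.5) (12,39) (5,33) (4.5,32.5)
edge 0: (2,23)→(2.5,4)  cross = 2·4 − 2.5·23 = -49.5000; (r_i+r_j)·cross = 4.5·-49.5000 = -222.7500
edge 1: (2.5,4)→(16.5,6)  cross = 2.5·6 − 16.5·4 = -51.0000; (r_i+r_j)·cross = 19·-51.0000 = -969.0000
edge 2: (16.5,6)→(17,33.5)  cross = 16.5·33.5 − 17·6 = 450.7500; (r_i+r_j)·cross = 33.5·450.7500 = 15100.1250
edge 3: (17,33.5)→(12,39)  cross = 17·39 − 12·33.5 = 261.0000; (r_i+r_j)·cross = 29·261.0000 = 7569.0000
edge 4: (12,39)→(5,33)  cross = 12·33 − 5·39 = 201.0000; (r_i+r_j)·cross = 17·201.0000 = 3417.0000
edge 5: (5,33)→(4.5,32.5)  cross = 5·32.5 − 4.5·33 = 14.0000; (r_i+r_j)·cross = 9.5·14.0000 = 133.0000
edge 6: (4.5,32.5)→(2,23)  cross = 4.5·23 − 2·32.5 = 38.5000; (r_i+r_j)·cross = 6.5·38.5000 = 250.2500
Σcross = 864.7500 → A = |Σcross|/2 = 432.3750 mm²
Σ(r_i+r_j)·cross = 25277.6250 → first moment M = |Σ|/6 = 4212.9375
R_c = M/A = 4212.9375/432.3750 = 9.7437 mm
θ = 89° = 1.553343 rad
V = θ·R_c·A = 1.553343·9.7437·432.3750 = 6544.137 mm³

Volume = 6544.137 mm³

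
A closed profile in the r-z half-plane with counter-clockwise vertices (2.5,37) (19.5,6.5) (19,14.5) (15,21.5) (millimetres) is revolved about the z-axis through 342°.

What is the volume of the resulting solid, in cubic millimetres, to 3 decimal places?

Profile (r,z), 4 vertices: (2.5,37) (19.5,6.5) (19,14.5) (15,21.5)
edge 0: (2.5,37)→(19.5,6.5)  cross = 2.5·6.5 − 19.5·37 = -705.2500; (r_i+r_j)·cross = 22·-705.2500 = -15515.5000
edge 1: (19.5,6.5)→(19,14.5)  cross = 19.5·14.5 − 19·6.5 = 159.2500; (r_i+r_j)·cross = 38.5·159.2500 = 6131.1250
edge 2: (19,14.5)→(15,21.5)  cross = 19·21.5 − 15·14.5 = 191.0000; (r_i+r_j)·cross = 34·191.0000 = 6494.0000
edge 3: (15,21.5)→(2.5,37)  cross = 15·37 − 2.5·21.5 = 501.2500; (r_i+r_j)·cross = 17.5·501.2500 = 8771.8750
Σcross = 146.2500 → A = |Σcross|/2 = 73.1250 mm²
Σ(r_i+r_j)·cross = 5881.5000 → first moment M = |Σ|/6 = 980.2500
R_c = M/A = 980.2500/73.1250 = 13.4051 mm
θ = 342° = 5.969026 rad
V = θ·R_c·A = 5.969026·13.4051·73.1250 = 5851.138 mm³

Volume = 5851.138 mm³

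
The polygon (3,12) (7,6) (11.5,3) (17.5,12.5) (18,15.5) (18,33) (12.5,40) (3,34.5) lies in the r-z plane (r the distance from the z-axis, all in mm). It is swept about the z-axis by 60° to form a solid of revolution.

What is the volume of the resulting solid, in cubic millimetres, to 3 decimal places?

Profile (r,z), 8 vertices: (3,12) (7,6) (11.5,3) (17.5,12.5) (18,15.5) (18,33) (12.5,40) (3,34.5)
edge 0: (3,12)→(7,6)  cross = 3·6 − 7·12 = -66.0000; (r_i+r_j)·cross = 10·-66.0000 = -660.0000
edge 1: (7,6)→(11.5,3)  cross = 7·3 − 11.5·6 = -48.0000; (r_i+r_j)·cross = 18.5·-48.0000 = -888.0000
edge 2: (11.5,3)→(17.5,12.5)  cross = 11.5·12.5 − 17.5·3 = 91.2500; (r_i+r_j)·cross = 29·91.2500 = 2646.2500
edge 3: (17.5,12.5)→(18,15.5)  cross = 17.5·15.5 − 18·12.5 = 46.2500; (r_i+r_j)·cross = 35.5·46.2500 = 1641.8750
edge 4: (18,15.5)→(18,33)  cross = 18·33 − 18·15.5 = 315.0000; (r_i+r_j)·cross = 36·315.0000 = 11340.0000
edge 5: (18,33)→(12.5,40)  cross = 18·40 − 12.5·33 = 307.5000; (r_i+r_j)·cross = 30.5·307.5000 = 9378.7500
edge 6: (12.5,40)→(3,34.5)  cross = 12.5·34.5 − 3·40 = 311.2500; (r_i+r_j)·cross = 15.5·311.2500 = 4824.3750
edge 7: (3,34.5)→(3,12)  cross = 3·12 − 3·34.5 = -67.5000; (r_i+r_j)·cross = 6·-67.5000 = -405.0000
Σcross = 889.7500 → A = |Σcross|/2 = 444.8750 mm²
Σ(r_i+r_j)·cross = 27878.2500 → first moment M = |Σ|/6 = 4646.3750
R_c = M/A = 4646.3750/444.8750 = 10.4442 mm
θ = 60° = 1.047198 rad
V = θ·R_c·A = 1.047198·10.4442·444.8750 = 4865.673 mm³

Volume = 4865.673 mm³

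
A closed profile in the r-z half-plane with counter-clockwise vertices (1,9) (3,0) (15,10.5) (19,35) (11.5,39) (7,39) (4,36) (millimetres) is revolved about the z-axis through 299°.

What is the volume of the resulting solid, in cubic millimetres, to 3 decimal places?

Volume = 22746.722 mm³

Profile (r,z), 7 vertices: (1,9) (3,0) (15,10.5) (19,35) (11.5,39) (7,39) (4,36)
edge 0: (1,9)→(3,0)  cross = 1·0 − 3·9 = -27.0000; (r_i+r_j)·cross = 4·-27.0000 = -108.0000
edge 1: (3,0)→(15,10.5)  cross = 3·10.5 − 15·0 = 31.5000; (r_i+r_j)·cross = 18·31.5000 = 567.0000
edge 2: (15,10.5)→(19,35)  cross = 15·35 − 19·10.5 = 325.5000; (r_i+r_j)·cross = 34·325.5000 = 11067.0000
edge 3: (19,35)→(11.5,39)  cross = 19·39 − 11.5·35 = 338.5000; (r_i+r_j)·cross = 30.5·338.5000 = 10324.2500
edge 4: (11.5,39)→(7,39)  cross = 11.5·39 − 7·39 = 175.5000; (r_i+r_j)·cross = 18.5·175.5000 = 3246.7500
edge 5: (7,39)→(4,36)  cross = 7·36 − 4·39 = 96.0000; (r_i+r_j)·cross = 11·96.0000 = 1056.0000
edge 6: (4,36)→(1,9)  cross = 4·9 − 1·36 = 0.0000; (r_i+r_j)·cross = 5·0.0000 = 0.0000
Σcross = 940.0000 → A = |Σcross|/2 = 470.0000 mm²
Σ(r_i+r_j)·cross = 26153.0000 → first moment M = |Σ|/6 = 4358.8333
R_c = M/A = 4358.8333/470.0000 = 9.2741 mm
θ = 299° = 5.218534 rad
V = θ·R_c·A = 5.218534·9.2741·470.0000 = 22746.722 mm³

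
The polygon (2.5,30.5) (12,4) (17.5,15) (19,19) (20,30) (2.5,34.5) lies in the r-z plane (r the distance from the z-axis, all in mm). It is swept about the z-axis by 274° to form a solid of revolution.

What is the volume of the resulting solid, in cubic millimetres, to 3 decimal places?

Volume = 16749.065 mm³

Profile (r,z), 6 vertices: (2.5,30.5) (12,4) (17.5,15) (19,19) (20,30) (2.5,34.5)
edge 0: (2.5,30.5)→(12,4)  cross = 2.5·4 − 12·30.5 = -356.0000; (r_i+r_j)·cross = 14.5·-356.0000 = -5162.0000
edge 1: (12,4)→(17.5,15)  cross = 12·15 − 17.5·4 = 110.0000; (r_i+r_j)·cross = 29.5·110.0000 = 3245.0000
edge 2: (17.5,15)→(19,19)  cross = 17.5·19 − 19·15 = 47.5000; (r_i+r_j)·cross = 36.5·47.5000 = 1733.7500
edge 3: (19,19)→(20,30)  cross = 19·30 − 20·19 = 190.0000; (r_i+r_j)·cross = 39·190.0000 = 7410.0000
edge 4: (20,30)→(2.5,34.5)  cross = 20·34.5 − 2.5·30 = 615.0000; (r_i+r_j)·cross = 22.5·615.0000 = 13837.5000
edge 5: (2.5,34.5)→(2.5,30.5)  cross = 2.5·30.5 − 2.5·34.5 = -10.0000; (r_i+r_j)·cross = 5·-10.0000 = -50.0000
Σcross = 596.5000 → A = |Σcross|/2 = 298.2500 mm²
Σ(r_i+r_j)·cross = 21014.2500 → first moment M = |Σ|/6 = 3502.3750
R_c = M/A = 3502.3750/298.2500 = 11.7431 mm
θ = 274° = 4.782202 rad
V = θ·R_c·A = 4.782202·11.7431·298.2500 = 16749.065 mm³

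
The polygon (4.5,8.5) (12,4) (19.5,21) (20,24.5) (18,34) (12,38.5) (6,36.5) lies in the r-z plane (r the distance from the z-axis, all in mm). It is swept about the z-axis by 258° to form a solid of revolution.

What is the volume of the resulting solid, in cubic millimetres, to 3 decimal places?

Volume = 19921.799 mm³

Profile (r,z), 7 vertices: (4.5,8.5) (12,4) (19.5,21) (20,24.5) (18,34) (12,38.5) (6,36.5)
edge 0: (4.5,8.5)→(12,4)  cross = 4.5·4 − 12·8.5 = -84.0000; (r_i+r_j)·cross = 16.5·-84.0000 = -1386.0000
edge 1: (12,4)→(19.5,21)  cross = 12·21 − 19.5·4 = 174.0000; (r_i+r_j)·cross = 31.5·174.0000 = 5481.0000
edge 2: (19.5,21)→(20,24.5)  cross = 19.5·24.5 − 20·21 = 57.7500; (r_i+r_j)·cross = 39.5·57.7500 = 2281.1250
edge 3: (20,24.5)→(18,34)  cross = 20·34 − 18·24.5 = 239.0000; (r_i+r_j)·cross = 38·239.0000 = 9082.0000
edge 4: (18,34)→(12,38.5)  cross = 18·38.5 − 12·34 = 285.0000; (r_i+r_j)·cross = 30·285.0000 = 8550.0000
edge 5: (12,38.5)→(6,36.5)  cross = 12·36.5 − 6·38.5 = 207.0000; (r_i+r_j)·cross = 18·207.0000 = 3726.0000
edge 6: (6,36.5)→(4.5,8.5)  cross = 6·8.5 − 4.5·36.5 = -113.2500; (r_i+r_j)·cross = 10.5·-113.2500 = -1189.1250
Σcross = 765.5000 → A = |Σcross|/2 = 382.7500 mm²
Σ(r_i+r_j)·cross = 26545.0000 → first moment M = |Σ|/6 = 4424.1667
R_c = M/A = 4424.1667/382.7500 = 11.5589 mm
θ = 258° = 4.502949 rad
V = θ·R_c·A = 4.502949·11.5589·382.7500 = 19921.799 mm³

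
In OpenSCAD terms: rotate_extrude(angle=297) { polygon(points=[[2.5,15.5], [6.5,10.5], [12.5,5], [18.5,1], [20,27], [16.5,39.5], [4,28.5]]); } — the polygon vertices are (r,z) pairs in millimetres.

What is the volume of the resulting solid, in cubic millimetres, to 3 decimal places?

Profile (r,z), 7 vertices: (2.5,15.5) (6.5,10.5) (12.5,5) (18.5,1) (20,27) (16.5,39.5) (4,28.5)
edge 0: (2.5,15.5)→(6.5,10.5)  cross = 2.5·10.5 − 6.5·15.5 = -74.5000; (r_i+r_j)·cross = 9·-74.5000 = -670.5000
edge 1: (6.5,10.5)→(12.5,5)  cross = 6.5·5 − 12.5·10.5 = -98.7500; (r_i+r_j)·cross = 19·-98.7500 = -1876.2500
edge 2: (12.5,5)→(18.5,1)  cross = 12.5·1 − 18.5·5 = -80.0000; (r_i+r_j)·cross = 31·-80.0000 = -2480.0000
edge 3: (18.5,1)→(20,27)  cross = 18.5·27 − 20·1 = 479.5000; (r_i+r_j)·cross = 38.5·479.5000 = 18460.7500
edge 4: (20,27)→(16.5,39.5)  cross = 20·39.5 − 16.5·27 = 344.5000; (r_i+r_j)·cross = 36.5·344.5000 = 12574.2500
edge 5: (16.5,39.5)→(4,28.5)  cross = 16.5·28.5 − 4·39.5 = 312.2500; (r_i+r_j)·cross = 20.5·312.2500 = 6401.1250
edge 6: (4,28.5)→(2.5,15.5)  cross = 4·15.5 − 2.5·28.5 = -9.2500; (r_i+r_j)·cross = 6.5·-9.2500 = -60.1250
Σcross = 873.7500 → A = |Σcross|/2 = 436.8750 mm²
Σ(r_i+r_j)·cross = 32349.2500 → first moment M = |Σ|/6 = 5391.5417
R_c = M/A = 5391.5417/436.8750 = 12.3412 mm
θ = 297° = 5.183628 rad
V = θ·R_c·A = 5.183628·12.3412·436.8750 = 27947.746 mm³

Volume = 27947.746 mm³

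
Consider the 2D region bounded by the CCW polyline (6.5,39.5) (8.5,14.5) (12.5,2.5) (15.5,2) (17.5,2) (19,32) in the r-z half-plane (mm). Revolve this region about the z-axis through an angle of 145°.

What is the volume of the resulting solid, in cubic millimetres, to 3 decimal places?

Volume = 10708.035 mm³

Profile (r,z), 6 vertices: (6.5,39.5) (8.5,14.5) (12.5,2.5) (15.5,2) (17.5,2) (19,32)
edge 0: (6.5,39.5)→(8.5,14.5)  cross = 6.5·14.5 − 8.5·39.5 = -241.5000; (r_i+r_j)·cross = 15·-241.5000 = -3622.5000
edge 1: (8.5,14.5)→(12.5,2.5)  cross = 8.5·2.5 − 12.5·14.5 = -160.0000; (r_i+r_j)·cross = 21·-160.0000 = -3360.0000
edge 2: (12.5,2.5)→(15.5,2)  cross = 12.5·2 − 15.5·2.5 = -13.7500; (r_i+r_j)·cross = 28·-13.7500 = -385.0000
edge 3: (15.5,2)→(17.5,2)  cross = 15.5·2 − 17.5·2 = -4.0000; (r_i+r_j)·cross = 33·-4.0000 = -132.0000
edge 4: (17.5,2)→(19,32)  cross = 17.5·32 − 19·2 = 522.0000; (r_i+r_j)·cross = 36.5·522.0000 = 19053.0000
edge 5: (19,32)→(6.5,39.5)  cross = 19·39.5 − 6.5·32 = 542.5000; (r_i+r_j)·cross = 25.5·542.5000 = 13833.7500
Σcross = 645.2500 → A = |Σcross|/2 = 322.6250 mm²
Σ(r_i+r_j)·cross = 25387.2500 → first moment M = |Σ|/6 = 4231.2083
R_c = M/A = 4231.2083/322.6250 = 13.1149 mm
θ = 145° = 2.530727 rad
V = θ·R_c·A = 2.530727·13.1149·322.6250 = 10708.035 mm³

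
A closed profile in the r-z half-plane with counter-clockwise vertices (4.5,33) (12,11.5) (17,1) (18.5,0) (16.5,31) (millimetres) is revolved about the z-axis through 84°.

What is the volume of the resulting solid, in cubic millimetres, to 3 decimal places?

Volume = 4134.122 mm³

Profile (r,z), 5 vertices: (4.5,33) (12,11.5) (17,1) (18.5,0) (16.5,31)
edge 0: (4.5,33)→(12,11.5)  cross = 4.5·11.5 − 12·33 = -344.2500; (r_i+r_j)·cross = 16.5·-344.2500 = -5680.1250
edge 1: (12,11.5)→(17,1)  cross = 12·1 − 17·11.5 = -183.5000; (r_i+r_j)·cross = 29·-183.5000 = -5321.5000
edge 2: (17,1)→(18.5,0)  cross = 17·0 − 18.5·1 = -18.5000; (r_i+r_j)·cross = 35.5·-18.5000 = -656.7500
edge 3: (18.5,0)→(16.5,31)  cross = 18.5·31 − 16.5·0 = 573.5000; (r_i+r_j)·cross = 35·573.5000 = 20072.5000
edge 4: (16.5,31)→(4.5,33)  cross = 16.5·33 − 4.5·31 = 405.0000; (r_i+r_j)·cross = 21·405.0000 = 8505.0000
Σcross = 432.2500 → A = |Σcross|/2 = 216.1250 mm²
Σ(r_i+r_j)·cross = 16919.1250 → first moment M = |Σ|/6 = 2819.8542
R_c = M/A = 2819.8542/216.1250 = 13.0473 mm
θ = 84° = 1.466077 rad
V = θ·R_c·A = 1.466077·13.0473·216.1250 = 4134.122 mm³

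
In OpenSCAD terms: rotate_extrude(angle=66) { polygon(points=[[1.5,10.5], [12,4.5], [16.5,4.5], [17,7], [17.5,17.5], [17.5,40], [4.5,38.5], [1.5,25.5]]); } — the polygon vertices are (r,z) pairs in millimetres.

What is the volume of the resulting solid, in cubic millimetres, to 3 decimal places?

Profile (r,z), 8 vertices: (1.5,10.5) (12,4.5) (16.5,4.5) (17,7) (17.5,17.5) (17.5,40) (4.5,38.5) (1.5,25.5)
edge 0: (1.5,10.5)→(12,4.5)  cross = 1.5·4.5 − 12·10.5 = -119.2500; (r_i+r_j)·cross = 13.5·-119.2500 = -1609.8750
edge 1: (12,4.5)→(16.5,4.5)  cross = 12·4.5 − 16.5·4.5 = -20.2500; (r_i+r_j)·cross = 28.5·-20.2500 = -577.1250
edge 2: (16.5,4.5)→(17,7)  cross = 16.5·7 − 17·4.5 = 39.0000; (r_i+r_j)·cross = 33.5·39.0000 = 1306.5000
edge 3: (17,7)→(17.5,17.5)  cross = 17·17.5 − 17.5·7 = 175.0000; (r_i+r_j)·cross = 34.5·175.0000 = 6037.5000
edge 4: (17.5,17.5)→(17.5,40)  cross = 17.5·40 − 17.5·17.5 = 393.7500; (r_i+r_j)·cross = 35·393.7500 = 13781.2500
edge 5: (17.5,40)→(4.5,38.5)  cross = 17.5·38.5 − 4.5·40 = 493.7500; (r_i+r_j)·cross = 22·493.7500 = 10862.5000
edge 6: (4.5,38.5)→(1.5,25.5)  cross = 4.5·25.5 − 1.5·38.5 = 57.0000; (r_i+r_j)·cross = 6·57.0000 = 342.0000
edge 7: (1.5,25.5)→(1.5,10.5)  cross = 1.5·10.5 − 1.5·25.5 = -22.5000; (r_i+r_j)·cross = 3·-22.5000 = -67.5000
Σcross = 996.5000 → A = |Σcross|/2 = 498.2500 mm²
Σ(r_i+r_j)·cross = 30075.2500 → first moment M = |Σ|/6 = 5012.5417
R_c = M/A = 5012.5417/498.2500 = 10.0603 mm
θ = 66° = 1.151917 rad
V = θ·R_c·A = 1.151917·10.0603·498.2500 = 5774.033 mm³

Volume = 5774.033 mm³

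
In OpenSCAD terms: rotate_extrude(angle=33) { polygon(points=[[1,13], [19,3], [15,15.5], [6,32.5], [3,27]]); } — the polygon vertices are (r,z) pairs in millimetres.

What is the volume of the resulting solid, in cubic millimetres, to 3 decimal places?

Profile (r,z), 5 vertices: (1,13) (19,3) (15,15.5) (6,32.5) (3,27)
edge 0: (1,13)→(19,3)  cross = 1·3 − 19·13 = -244.0000; (r_i+r_j)·cross = 20·-244.0000 = -4880.0000
edge 1: (19,3)→(15,15.5)  cross = 19·15.5 − 15·3 = 249.5000; (r_i+r_j)·cross = 34·249.5000 = 8483.0000
edge 2: (15,15.5)→(6,32.5)  cross = 15·32.5 − 6·15.5 = 394.5000; (r_i+r_j)·cross = 21·394.5000 = 8284.5000
edge 3: (6,32.5)→(3,27)  cross = 6·27 − 3·32.5 = 64.5000; (r_i+r_j)·cross = 9·64.5000 = 580.5000
edge 4: (3,27)→(1,13)  cross = 3·13 − 1·27 = 12.0000; (r_i+r_j)·cross = 4·12.0000 = 48.0000
Σcross = 476.5000 → A = |Σcross|/2 = 238.2500 mm²
Σ(r_i+r_j)·cross = 12516.0000 → first moment M = |Σ|/6 = 2086.0000
R_c = M/A = 2086.0000/238.2500 = 8.7555 mm
θ = 33° = 0.575959 rad
V = θ·R_c·A = 0.575959·8.7555·238.2500 = 1201.450 mm³

Volume = 1201.450 mm³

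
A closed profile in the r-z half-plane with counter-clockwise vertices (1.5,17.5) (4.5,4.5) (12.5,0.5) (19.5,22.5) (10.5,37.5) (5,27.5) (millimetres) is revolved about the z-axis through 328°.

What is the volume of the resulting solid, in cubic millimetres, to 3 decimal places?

Volume = 22954.058 mm³

Profile (r,z), 6 vertices: (1.5,17.5) (4.5,4.5) (12.5,0.5) (19.5,22.5) (10.5,37.5) (5,27.5)
edge 0: (1.5,17.5)→(4.5,4.5)  cross = 1.5·4.5 − 4.5·17.5 = -72.0000; (r_i+r_j)·cross = 6·-72.0000 = -432.0000
edge 1: (4.5,4.5)→(12.5,0.5)  cross = 4.5·0.5 − 12.5·4.5 = -54.0000; (r_i+r_j)·cross = 17·-54.0000 = -918.0000
edge 2: (12.5,0.5)→(19.5,22.5)  cross = 12.5·22.5 − 19.5·0.5 = 271.5000; (r_i+r_j)·cross = 32·271.5000 = 8688.0000
edge 3: (19.5,22.5)→(10.5,37.5)  cross = 19.5·37.5 − 10.5·22.5 = 495.0000; (r_i+r_j)·cross = 30·495.0000 = 14850.0000
edge 4: (10.5,37.5)→(5,27.5)  cross = 10.5·27.5 − 5·37.5 = 101.2500; (r_i+r_j)·cross = 15.5·101.2500 = 1569.3750
edge 5: (5,27.5)→(1.5,17.5)  cross = 5·17.5 − 1.5·27.5 = 46.2500; (r_i+r_j)·cross = 6.5·46.2500 = 300.6250
Σcross = 788.0000 → A = |Σcross|/2 = 394.0000 mm²
Σ(r_i+r_j)·cross = 24058.0000 → first moment M = |Σ|/6 = 4009.6667
R_c = M/A = 4009.6667/394.0000 = 10.1768 mm
θ = 328° = 5.724680 rad
V = θ·R_c·A = 5.724680·10.1768·394.0000 = 22954.058 mm³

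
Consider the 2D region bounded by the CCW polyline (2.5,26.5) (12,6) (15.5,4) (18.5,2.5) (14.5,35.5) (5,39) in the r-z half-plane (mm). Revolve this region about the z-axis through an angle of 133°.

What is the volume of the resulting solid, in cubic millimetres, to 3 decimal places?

Profile (r,z), 6 vertices: (2.5,26.5) (12,6) (15.5,4) (18.5,2.5) (14.5,35.5) (5,39)
edge 0: (2.5,26.5)→(12,6)  cross = 2.5·6 − 12·26.5 = -303.0000; (r_i+r_j)·cross = 14.5·-303.0000 = -4393.5000
edge 1: (12,6)→(15.5,4)  cross = 12·4 − 15.5·6 = -45.0000; (r_i+r_j)·cross = 27.5·-45.0000 = -1237.5000
edge 2: (15.5,4)→(18.5,2.5)  cross = 15.5·2.5 − 18.5·4 = -35.2500; (r_i+r_j)·cross = 34·-35.2500 = -1198.5000
edge 3: (18.5,2.5)→(14.5,35.5)  cross = 18.5·35.5 − 14.5·2.5 = 620.5000; (r_i+r_j)·cross = 33·620.5000 = 20476.5000
edge 4: (14.5,35.5)→(5,39)  cross = 14.5·39 − 5·35.5 = 388.0000; (r_i+r_j)·cross = 19.5·388.0000 = 7566.0000
edge 5: (5,39)→(2.5,26.5)  cross = 5·26.5 − 2.5·39 = 35.0000; (r_i+r_j)·cross = 7.5·35.0000 = 262.5000
Σcross = 660.2500 → A = |Σcross|/2 = 330.1250 mm²
Σ(r_i+r_j)·cross = 21475.5000 → first moment M = |Σ|/6 = 3579.2500
R_c = M/A = 3579.2500/330.1250 = 10.8421 mm
θ = 133° = 2.321288 rad
V = θ·R_c·A = 2.321288·10.8421·330.1250 = 8308.470 mm³

Volume = 8308.470 mm³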